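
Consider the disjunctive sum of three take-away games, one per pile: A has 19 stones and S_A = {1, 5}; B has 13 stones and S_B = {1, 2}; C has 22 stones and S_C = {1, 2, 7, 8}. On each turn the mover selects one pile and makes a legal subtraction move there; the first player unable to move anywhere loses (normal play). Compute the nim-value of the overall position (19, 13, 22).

1

Pile A, S = {1, 5}:
n :  0  1  2  3  4  5  6  7  8  9 10 11 12 13 14 15 16 17 18 19
G :  0  1  0  1  0  1  0  1  0  1  0  1  0  1  0  1  0  1  0  1
G_A(19) = 1.
Pile B, S = {1, 2}:
G(0) = 0
G(1) = mex{0} = 1
G(2) = mex{1,0} = 2
G(3) = mex{2,1} = 0
G(4) = mex{0,2} = 1
G(5) = mex{1,0} = 2
G(6) = mex{2,1} = 0
G(7) = mex{0,2} = 1
G(8) = mex{1,0} = 2
G(9) = mex{2,1} = 0
G(10) = mex{0,2} = 1
G(11) = mex{1,0} = 2
G(12) = mex{2,1} = 0
G(13) = mex{0,2} = 1
G_B(13) = 1.
Pile C, S = {1, 2, 7, 8}:
n :  0  1  2  3  4  5  6  7  8  9 10 11 12 13 14 15 16 17 18 19 20 21 22
G :  0  1  2  0  1  2  0  1  2  0  1  2  0  1  2  0  1  2  0  1  2  0  1
G_C(22) = 1.
Combined Grundy value = 1 ⊕ 1 ⊕ 1 = 1.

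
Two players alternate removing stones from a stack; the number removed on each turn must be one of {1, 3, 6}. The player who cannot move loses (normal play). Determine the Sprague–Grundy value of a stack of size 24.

G(0) = 0
G(1) = mex{0} = 1
G(2) = mex{1} = 0
G(3) = mex{0,0} = 1
G(4) = mex{1,1} = 0
G(5) = mex{0,0} = 1
G(6) = mex{1,1,0} = 2
G(7) = mex{2,0,1} = 3
G(8) = mex{3,1,0} = 2
G(9) = mex{2,2,1} = 0
G(10) = mex{0,3,0} = 1
G(11) = mex{1,2,1} = 0
G(12) = mex{0,0,2} = 1
G(13) = mex{1,1,3} = 0
G(14) = mex{0,0,2} = 1
G(15) = mex{1,1,0} = 2
G(16) = mex{2,0,1} = 3
G(17) = mex{3,1,0} = 2
G(18) = mex{2,2,1} = 0
G(19) = mex{0,3,0} = 1
G(20) = mex{1,2,1} = 0
G(21) = mex{0,0,2} = 1
G(22) = mex{1,1,3} = 0
G(23) = mex{0,0,2} = 1
G(24) = mex{1,1,0} = 2

2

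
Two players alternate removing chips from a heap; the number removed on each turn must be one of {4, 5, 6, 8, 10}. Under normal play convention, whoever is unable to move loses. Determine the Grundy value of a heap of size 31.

0

n :  0  1  2  3  4  5  6  7  8  9 10 11 12 13 14 15 16 17 18 19 20 21 22 23 24 25 26 27 28 29 30 31
G :  0  0  0  0  1  1  1  1  2  2  2  2  3  3  0  0  0  0  1  1  1  1  2  2  2  2  3  3  0  0  0  0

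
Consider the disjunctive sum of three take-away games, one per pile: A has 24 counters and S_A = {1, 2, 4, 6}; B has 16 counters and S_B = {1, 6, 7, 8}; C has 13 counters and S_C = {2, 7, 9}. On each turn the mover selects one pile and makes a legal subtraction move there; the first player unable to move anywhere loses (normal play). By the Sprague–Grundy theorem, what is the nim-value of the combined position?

Pile A, S = {1, 2, 4, 6}:
n :  0  1  2  3  4  5  6  7  8  9 10 11 12 13 14 15 16 17 18 19 20 21 22 23 24
G :  0  1  2  0  1  2  3  4  0  1  2  0  1  2  3  4  0  1  2  0  1  2  3  4  0
G_A(24) = 0.
Pile B, S = {1, 6, 7, 8}:
G(0) = 0
G(1) = mex{0} = 1
G(2) = mex{1} = 0
G(3) = mex{0} = 1
G(4) = mex{1} = 0
G(5) = mex{0} = 1
G(6) = mex{1,0} = 2
G(7) = mex{2,1,0} = 3
G(8) = mex{3,0,1,0} = 2
G(9) = mex{2,1,0,1} = 3
G(10) = mex{3,0,1,0} = 2
G(11) = mex{2,1,0,1} = 3
G(12) = mex{3,2,1,0} = 4
G(13) = mex{4,3,2,1} = 0
G(14) = mex{0,2,3,2} = 1
G(15) = mex{1,3,2,3} = 0
G(16) = mex{0,2,3,2} = 1
G_B(16) = 1.
Pile C, S = {2, 7, 9}:
n :  0  1  2  3  4  5  6  7  8  9 10 11 12 13
G :  0  0  1  1  0  0  1  1  2  2  3  3  2  2
G_C(13) = 2.
Combined Grundy value = 0 ⊕ 1 ⊕ 2 = 3.

3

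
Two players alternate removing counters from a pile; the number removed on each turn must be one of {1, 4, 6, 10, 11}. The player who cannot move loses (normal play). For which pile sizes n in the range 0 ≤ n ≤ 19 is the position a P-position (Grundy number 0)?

0, 2, 5, 7, 14, 19

n :  0  1  2  3  4  5  6  7  8  9 10 11 12 13 14 15 16 17 18 19
G :  0  1  0  1  2  0  1  0  1  2  3  2  3  4  0  1  2  3  2  0
P-positions are exactly the n with G(n) = 0.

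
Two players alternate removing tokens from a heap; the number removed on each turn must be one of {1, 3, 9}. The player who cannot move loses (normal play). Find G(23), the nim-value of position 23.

1

n :  0  1  2  3  4  5  6  7  8  9 10 11 12 13 14 15 16 17 18 19 20 21 22 23
G :  0  1  0  1  0  1  0  1  0  1  0  1  0  1  0  1  0  1  0  1  0  1  0  1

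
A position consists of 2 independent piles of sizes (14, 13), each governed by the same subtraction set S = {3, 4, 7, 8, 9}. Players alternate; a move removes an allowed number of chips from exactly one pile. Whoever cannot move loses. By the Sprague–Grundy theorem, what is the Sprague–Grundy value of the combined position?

0

All piles use S = {3, 4, 7, 8, 9}:
n :  0  1  2  3  4  5  6  7  8  9 10 11 12 13 14
G :  0  0  0  1  1  1  2  2  2  3  3  3  0  0  0
Pile A: G(14) = 0.
Pile B: G(13) = 0.
Combined Grundy value = 0 ⊕ 0 = 0.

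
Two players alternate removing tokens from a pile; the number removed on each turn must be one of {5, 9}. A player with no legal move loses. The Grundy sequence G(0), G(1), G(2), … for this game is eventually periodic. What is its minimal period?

14

n :  0  1  2  3  4  5  6  7  8  9 10 11 12 13 14 15 16 17 18 19 20 21 22 23 24 25 26 27 28 29
G :  0  0  0  0  0  1  1  1  1  1  2  2  2  2  0  0  0  0  0  1  1  1  1  1  2  2  2  2  0  0
G(n+14) = G(n) holds for n = 0,…,8 (a full window of length max(S) = 9), so the sequence is purely periodic with period 14.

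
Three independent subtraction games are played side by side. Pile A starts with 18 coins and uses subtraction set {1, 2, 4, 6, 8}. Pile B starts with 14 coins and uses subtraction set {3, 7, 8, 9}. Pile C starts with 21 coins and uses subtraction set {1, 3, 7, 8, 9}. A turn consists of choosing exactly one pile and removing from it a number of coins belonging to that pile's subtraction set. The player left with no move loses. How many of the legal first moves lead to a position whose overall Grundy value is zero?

Pile A, S = {1, 2, 4, 6, 8}:
G(0) = 0
G(1) = mex{0} = 1
G(2) = mex{1,0} = 2
G(3) = mex{2,1} = 0
G(4) = mex{0,2,0} = 1
G(5) = mex{1,0,1} = 2
G(6) = mex{2,1,2,0} = 3
G(7) = mex{3,2,0,1} = 4
G(8) = mex{4,3,1,2,0} = 5
G(9) = mex{5,4,2,0,1} = 3
G(10) = mex{3,5,3,1,2} = 0
G(11) = mex{0,3,4,2,0} = 1
G(12) = mex{1,0,5,3,1} = 2
G(13) = mex{2,1,3,4,2} = 0
G(14) = mex{0,2,0,5,3} = 1
G(15) = mex{1,0,1,3,4} = 2
G(16) = mex{2,1,2,0,5} = 3
G(17) = mex{3,2,0,1,3} = 4
G(18) = mex{4,3,1,2,0} = 5
G_A(18) = 5.
Pile B, S = {3, 7, 8, 9}:
n :  0  1  2  3  4  5  6  7  8  9 10 11 12 13 14
G :  0  0  0  1  1  1  0  2  2  1  3  3  0  2  4
G_B(14) = 4.
Pile C, S = {1, 3, 7, 8, 9}:
G(0) = 0
G(1) = mex{0} = 1
G(2) = mex{1} = 0
G(3) = mex{0,0} = 1
G(4) = mex{1,1} = 0
G(5) = mex{0,0} = 1
G(6) = mex{1,1} = 0
G(7) = mex{0,0,0} = 1
G(8) = mex{1,1,1,0} = 2
G(9) = mex{2,0,0,1,0} = 3
G(10) = mex{3,1,1,0,1} = 2
G(11) = mex{2,2,0,1,0} = 3
G(12) = mex{3,3,1,0,1} = 2
G(13) = mex{2,2,0,1,0} = 3
G(14) = mex{3,3,1,0,1} = 2
G(15) = mex{2,2,2,1,0} = 3
G(16) = mex{3,3,3,2,1} = 0
G(17) = mex{0,2,2,3,2} = 1
G(18) = mex{1,3,3,2,3} = 0
G(19) = mex{0,0,2,3,2} = 1
G(20) = mex{1,1,3,2,3} = 0
G(21) = mex{0,0,2,3,2} = 1
G_C(21) = 1.
Combined Grundy value = 5 ⊕ 4 ⊕ 1 = 0.
A winning move leaves total XOR = 0, i.e. changes one component's Grundy value g to g ⊕ X where X is the current total.
Pile A: target g' = 5⊕0 = 5, but every legal move changes the Grundy value (mex property), so 0 moves.
Pile B: target g' = 4⊕0 = 4, but every legal move changes the Grundy value (mex property), so 0 moves.
Pile C: target g' = 1⊕0 = 1, but every legal move changes the Grundy value (mex property), so 0 moves.

0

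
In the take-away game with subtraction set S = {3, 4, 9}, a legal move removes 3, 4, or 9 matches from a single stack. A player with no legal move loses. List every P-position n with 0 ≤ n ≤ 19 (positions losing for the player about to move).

0, 1, 2, 7, 8, 13, 14, 15

n :  0  1  2  3  4  5  6  7  8  9 10 11 12 13 14 15 16 17 18 19
G :  0  0  0  1  1  1  2  0  0  3  1  1  2  0  0  0  1  1  1  2
P-positions are exactly the n with G(n) = 0.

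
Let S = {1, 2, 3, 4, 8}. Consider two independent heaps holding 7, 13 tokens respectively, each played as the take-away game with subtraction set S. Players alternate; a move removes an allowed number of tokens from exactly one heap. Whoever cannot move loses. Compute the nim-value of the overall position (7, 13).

All heaps use S = {1, 2, 3, 4, 8}:
G(0) = 0
G(1) = mex{0} = 1
G(2) = mex{1,0} = 2
G(3) = mex{2,1,0} = 3
G(4) = mex{3,2,1,0} = 4
G(5) = mex{4,3,2,1} = 0
G(6) = mex{0,4,3,2} = 1
G(7) = mex{1,0,4,3} = 2
G(8) = mex{2,1,0,4,0} = 3
G(9) = mex{3,2,1,0,1} = 4
G(10) = mex{4,3,2,1,2} = 0
G(11) = mex{0,4,3,2,3} = 1
G(12) = mex{1,0,4,3,4} = 2
G(13) = mex{2,1,0,4,0} = 3
Heap A: G(7) = 2.
Heap B: G(13) = 3.
Combined Grundy value = 2 ⊕ 3 = 1.

1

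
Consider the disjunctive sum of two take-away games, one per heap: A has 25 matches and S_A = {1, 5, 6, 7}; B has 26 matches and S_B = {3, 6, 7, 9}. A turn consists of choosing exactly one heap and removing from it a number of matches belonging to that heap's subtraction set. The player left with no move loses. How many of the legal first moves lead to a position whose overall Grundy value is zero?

2

Heap A, S = {1, 5, 6, 7}:
n :  0  1  2  3  4  5  6  7  8  9 10 11 12 13 14 15 16 17 18 19 20 21 22 23 24 25
G :  0  1  0  1  0  1  2  3  2  3  2  3  0  1  0  1  0  1  2  3  2  3  2  3  0  1
G_A(25) = 1.
Heap B, S = {3, 6, 7, 9}:
n :  0  1  2  3  4  5  6  7  8  9 10 11 12 13 14 15 16 17 18 19 20 21 22 23 24 25 26
G :  0  0  0  1  1  1  2  2  2  3  3  3  0  0  0  1  1  1  2  2  2  3  3  3  0  0  0
G_B(26) = 0.
Combined Grundy value = 1 ⊕ 0 = 1.
A winning move leaves total XOR = 0, i.e. changes one component's Grundy value g to g ⊕ X where X is the current total.
Heap A: need g' = 1⊕1 = 0. Options: 25−1→G=0, 25−5→G=2, 25−6→G=3, 25−7→G=2. Hits: 1.
Heap B: need g' = 0⊕1 = 1. Options: 26−3→G=3, 26−6→G=2, 26−7→G=2, 26−9→G=1. Hits: 1.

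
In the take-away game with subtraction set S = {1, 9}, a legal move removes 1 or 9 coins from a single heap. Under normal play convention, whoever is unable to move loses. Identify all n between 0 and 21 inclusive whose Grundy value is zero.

G(0) = 0
G(1) = mex{0} = 1
G(2) = mex{1} = 0
G(3) = mex{0} = 1
G(4) = mex{1} = 0
G(5) = mex{0} = 1
G(6) = mex{1} = 0
G(7) = mex{0} = 1
G(8) = mex{1} = 0
G(9) = mex{0,0} = 1
G(10) = mex{1,1} = 0
G(11) = mex{0,0} = 1
G(12) = mex{1,1} = 0
G(13) = mex{0,0} = 1
G(14) = mex{1,1} = 0
G(15) = mex{0,0} = 1
G(16) = mex{1,1} = 0
G(17) = mex{0,0} = 1
G(18) = mex{1,1} = 0
G(19) = mex{0,0} = 1
G(20) = mex{1,1} = 0
G(21) = mex{0,0} = 1
P-positions are exactly the n with G(n) = 0.

0, 2, 4, 6, 8, 10, 12, 14, 16, 18, 20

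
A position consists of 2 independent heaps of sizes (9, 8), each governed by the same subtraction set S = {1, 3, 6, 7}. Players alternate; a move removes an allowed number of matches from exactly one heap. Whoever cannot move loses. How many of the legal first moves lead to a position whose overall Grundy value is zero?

All heaps use S = {1, 3, 6, 7}:
G(0) = 0
G(1) = mex{0} = 1
G(2) = mex{1} = 0
G(3) = mex{0,0} = 1
G(4) = mex{1,1} = 0
G(5) = mex{0,0} = 1
G(6) = mex{1,1,0} = 2
G(7) = mex{2,0,1,0} = 3
G(8) = mex{3,1,0,1} = 2
G(9) = mex{2,2,1,0} = 3
Heap A: G(9) = 3.
Heap B: G(8) = 2.
Combined Grundy value = 3 ⊕ 2 = 1.
A winning move leaves total XOR = 0, i.e. changes one component's Grundy value g to g ⊕ X where X is the current total.
Heap A: need g' = 3⊕1 = 2. Options: 9−1→G=2, 9−3→G=2, 9−6→G=1, 9−7→G=0. Hits: 2.
Heap B: need g' = 2⊕1 = 3. Options: 8−1→G=3, 8−3→G=1, 8−6→G=0, 8−7→G=1. Hits: 1.

3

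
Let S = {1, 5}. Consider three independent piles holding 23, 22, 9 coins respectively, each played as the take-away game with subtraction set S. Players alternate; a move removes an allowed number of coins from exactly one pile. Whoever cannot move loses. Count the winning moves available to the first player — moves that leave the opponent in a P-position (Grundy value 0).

All piles use S = {1, 5}:
n :  0  1  2  3  4  5  6  7  8  9 10 11 12 13 14 15 16 17 18 19 20 21 22 23
G :  0  1  0  1  0  1  0  1  0  1  0  1  0  1  0  1  0  1  0  1  0  1  0  1
Pile A: G(23) = 1.
Pile B: G(22) = 0.
Pile C: G(9) = 1.
Combined Grundy value = 1 ⊕ 0 ⊕ 1 = 0.
A winning move leaves total XOR = 0, i.e. changes one component's Grundy value g to g ⊕ X where X is the current total.
Pile A: target g' = 1⊕0 = 1, but every legal move changes the Grundy value (mex property), so 0 moves.
Pile B: target g' = 0⊕0 = 0, but every legal move changes the Grundy value (mex property), so 0 moves.
Pile C: target g' = 1⊕0 = 1, but every legal move changes the Grundy value (mex property), so 0 moves.

0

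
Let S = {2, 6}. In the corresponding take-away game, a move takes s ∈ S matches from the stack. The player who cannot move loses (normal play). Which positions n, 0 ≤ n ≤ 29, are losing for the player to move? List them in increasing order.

G(0) = 0
G(1) = mex{} = 0
G(2) = mex{0} = 1
G(3) = mex{0} = 1
G(4) = mex{1} = 0
G(5) = mex{1} = 0
G(6) = mex{0,0} = 1
G(7) = mex{0,0} = 1
G(8) = mex{1,1} = 0
G(9) = mex{1,1} = 0
G(10) = mex{0,0} = 1
G(11) = mex{0,0} = 1
G(12) = mex{1,1} = 0
G(13) = mex{1,1} = 0
G(14) = mex{0,0} = 1
G(15) = mex{0,0} = 1
G(16) = mex{1,1} = 0
G(17) = mex{1,1} = 0
G(18) = mex{0,0} = 1
G(19) = mex{0,0} = 1
G(20) = mex{1,1} = 0
G(21) = mex{1,1} = 0
G(22) = mex{0,0} = 1
G(23) = mex{0,0} = 1
G(24) = mex{1,1} = 0
G(25) = mex{1,1} = 0
G(26) = mex{0,0} = 1
G(27) = mex{0,0} = 1
G(28) = mex{1,1} = 0
G(29) = mex{1,1} = 0
P-positions are exactly the n with G(n) = 0.

0, 1, 4, 5, 8, 9, 12, 13, 16, 17, 20, 21, 24, 25, 28, 29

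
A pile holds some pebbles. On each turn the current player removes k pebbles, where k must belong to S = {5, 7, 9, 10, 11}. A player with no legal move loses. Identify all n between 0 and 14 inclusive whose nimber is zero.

G(0) = 0
G(1) = mex{} = 0
G(2) = mex{} = 0
G(3) = mex{} = 0
G(4) = mex{} = 0
G(5) = mex{0} = 1
G(6) = mex{0} = 1
G(7) = mex{0,0} = 1
G(8) = mex{0,0} = 1
G(9) = mex{0,0,0} = 1
G(10) = mex{1,0,0,0} = 2
G(11) = mex{1,0,0,0,0} = 2
G(12) = mex{1,1,0,0,0} = 2
G(13) = mex{1,1,0,0,0} = 2
G(14) = mex{1,1,1,0,0} = 2
P-positions are exactly the n with G(n) = 0.

0, 1, 2, 3, 4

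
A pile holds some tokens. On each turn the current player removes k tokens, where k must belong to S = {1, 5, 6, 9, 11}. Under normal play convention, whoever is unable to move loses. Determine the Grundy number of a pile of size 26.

G(0) = 0
G(1) = mex{0} = 1
G(2) = mex{1} = 0
G(3) = mex{0} = 1
G(4) = mex{1} = 0
G(5) = mex{0,0} = 1
G(6) = mex{1,1,0} = 2
G(7) = mex{2,0,1} = 3
G(8) = mex{3,1,0} = 2
G(9) = mex{2,0,1,0} = 3
G(10) = mex{3,1,0,1} = 2
G(11) = mex{2,2,1,0,0} = 3
G(12) = mex{3,3,2,1,1} = 0
G(13) = mex{0,2,3,0,0} = 1
G(14) = mex{1,3,2,1,1} = 0
G(15) = mex{0,2,3,2,0} = 1
G(16) = mex{1,3,2,3,1} = 0
G(17) = mex{0,0,3,2,2} = 1
G(18) = mex{1,1,0,3,3} = 2
G(19) = mex{2,0,1,2,2} = 3
G(20) = mex{3,1,0,3,3} = 2
G(21) = mex{2,0,1,0,2} = 3
G(22) = mex{3,1,0,1,3} = 2
G(23) = mex{2,2,1,0,0} = 3
G(24) = mex{3,3,2,1,1} = 0
G(25) = mex{0,2,3,0,0} = 1
G(26) = mex{1,3,2,1,1} = 0

0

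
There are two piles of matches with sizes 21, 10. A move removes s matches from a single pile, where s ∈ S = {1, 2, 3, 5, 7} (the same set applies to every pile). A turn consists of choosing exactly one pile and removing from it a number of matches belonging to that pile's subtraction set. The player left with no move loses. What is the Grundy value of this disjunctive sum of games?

3

All piles use S = {1, 2, 3, 5, 7}:
G(0) = 0
G(1) = mex{0} = 1
G(2) = mex{1,0} = 2
G(3) = mex{2,1,0} = 3
G(4) = mex{3,2,1} = 0
G(5) = mex{0,3,2,0} = 1
G(6) = mex{1,0,3,1} = 2
G(7) = mex{2,1,0,2,0} = 3
G(8) = mex{3,2,1,3,1} = 0
G(9) = mex{0,3,2,0,2} = 1
G(10) = mex{1,0,3,1,3} = 2
G(11) = mex{2,1,0,2,0} = 3
G(12) = mex{3,2,1,3,1} = 0
G(13) = mex{0,3,2,0,2} = 1
G(14) = mex{1,0,3,1,3} = 2
G(15) = mex{2,1,0,2,0} = 3
G(16) = mex{3,2,1,3,1} = 0
G(17) = mex{0,3,2,0,2} = 1
G(18) = mex{1,0,3,1,3} = 2
G(19) = mex{2,1,0,2,0} = 3
G(20) = mex{3,2,1,3,1} = 0
G(21) = mex{0,3,2,0,2} = 1
Pile A: G(21) = 1.
Pile B: G(10) = 2.
Combined Grundy value = 1 ⊕ 2 = 3.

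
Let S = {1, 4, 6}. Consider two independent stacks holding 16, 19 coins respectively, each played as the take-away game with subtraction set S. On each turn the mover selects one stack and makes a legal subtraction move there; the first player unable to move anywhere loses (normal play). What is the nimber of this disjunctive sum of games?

3

All stacks use S = {1, 4, 6}:
G(0) = 0
G(1) = mex{0} = 1
G(2) = mex{1} = 0
G(3) = mex{0} = 1
G(4) = mex{1,0} = 2
G(5) = mex{2,1} = 0
G(6) = mex{0,0,0} = 1
G(7) = mex{1,1,1} = 0
G(8) = mex{0,2,0} = 1
G(9) = mex{1,0,1} = 2
G(10) = mex{2,1,2} = 0
G(11) = mex{0,0,0} = 1
G(12) = mex{1,1,1} = 0
G(13) = mex{0,2,0} = 1
G(14) = mex{1,0,1} = 2
G(15) = mex{2,1,2} = 0
G(16) = mex{0,0,0} = 1
G(17) = mex{1,1,1} = 0
G(18) = mex{0,2,0} = 1
G(19) = mex{1,0,1} = 2
Stack A: G(16) = 1.
Stack B: G(19) = 2.
Combined Grundy value = 1 ⊕ 2 = 3.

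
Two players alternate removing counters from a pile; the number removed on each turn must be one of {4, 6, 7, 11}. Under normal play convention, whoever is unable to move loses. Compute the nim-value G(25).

2

n :  0  1  2  3  4  5  6  7  8  9 10 11 12 13 14 15 16 17 18 19 20 21 22 23 24 25
G :  0  0  0  0  1  1  1  1  2  2  2  2  3  3  3  0  0  0  0  1  1  1  1  2  2  2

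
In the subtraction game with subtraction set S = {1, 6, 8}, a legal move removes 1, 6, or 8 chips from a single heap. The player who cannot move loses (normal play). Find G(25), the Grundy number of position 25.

0

n :  0  1  2  3  4  5  6  7  8  9 10 11 12 13 14 15 16 17 18 19 20 21 22 23 24 25
G :  0  1  0  1  0  1  2  0  1  0  1  0  1  2  0  1  0  1  0  1  2  0  1  0  1  0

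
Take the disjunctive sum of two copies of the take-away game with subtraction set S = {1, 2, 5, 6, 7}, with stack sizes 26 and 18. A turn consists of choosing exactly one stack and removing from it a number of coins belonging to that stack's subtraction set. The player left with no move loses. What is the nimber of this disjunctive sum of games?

All stacks use S = {1, 2, 5, 6, 7}:
n :  0  1  2  3  4  5  6  7  8  9 10 11 12 13 14 15 16 17 18 19 20 21 22 23 24 25 26
G :  0  1  2  0  1  2  3  4  5  3  4  0  1  2  0  1  2  3  4  5  3  4  0  1  2  0  1
Stack A: G(26) = 1.
Stack B: G(18) = 4.
Combined Grundy value = 1 ⊕ 4 = 5.

5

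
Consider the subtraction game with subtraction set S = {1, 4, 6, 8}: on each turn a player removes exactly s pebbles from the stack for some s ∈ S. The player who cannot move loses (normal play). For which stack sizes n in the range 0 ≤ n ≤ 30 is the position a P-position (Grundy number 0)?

0, 2, 5, 7, 12, 14, 17, 19, 24, 26, 29

n :  0  1  2  3  4  5  6  7  8  9 10 11 12 13 14 15 16 17 18 19 20 21 22 23 24 25 26 27 28 29 30
G :  0  1  0  1  2  0  1  0  1  2  3  2  0  1  0  1  2  0  1  0  1  2  3  2  0  1  0  1  2  0  1
P-positions are exactly the n with G(n) = 0.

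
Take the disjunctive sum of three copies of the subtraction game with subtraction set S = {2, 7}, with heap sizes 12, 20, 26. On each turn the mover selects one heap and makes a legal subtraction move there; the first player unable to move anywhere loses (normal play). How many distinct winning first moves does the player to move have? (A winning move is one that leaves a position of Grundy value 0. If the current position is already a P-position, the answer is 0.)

All heaps use S = {2, 7}:
n :  0  1  2  3  4  5  6  7  8  9 10 11 12 13 14 15 16 17 18 19 20 21 22 23 24 25 26
G :  0  0  1  1  0  0  1  1  2  0  0  1  1  0  0  1  1  2  0  0  1  1  0  0  1  1  2
Heap A: G(12) = 1.
Heap B: G(20) = 1.
Heap C: G(26) = 2.
Combined Grundy value = 1 ⊕ 1 ⊕ 2 = 2.
A winning move leaves total XOR = 0, i.e. changes one component's Grundy value g to g ⊕ X where X is the current total.
Heap A: need g' = 1⊕2 = 3. Options: 12−2→G=0, 12−7→G=0. Hits: 0.
Heap B: need g' = 1⊕2 = 3. Options: 20−2→G=0, 20−7→G=0. Hits: 0.
Heap C: need g' = 2⊕2 = 0. Options: 26−2→G=1, 26−7→G=0. Hits: 1.

1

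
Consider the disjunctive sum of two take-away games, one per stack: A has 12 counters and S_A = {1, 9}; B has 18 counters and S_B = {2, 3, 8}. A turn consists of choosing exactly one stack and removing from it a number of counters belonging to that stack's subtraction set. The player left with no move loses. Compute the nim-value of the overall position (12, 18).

1

Stack A, S = {1, 9}:
G(0) = 0
G(1) = mex{0} = 1
G(2) = mex{1} = 0
G(3) = mex{0} = 1
G(4) = mex{1} = 0
G(5) = mex{0} = 1
G(6) = mex{1} = 0
G(7) = mex{0} = 1
G(8) = mex{1} = 0
G(9) = mex{0,0} = 1
G(10) = mex{1,1} = 0
G(11) = mex{0,0} = 1
G(12) = mex{1,1} = 0
G_A(12) = 0.
Stack B, S = {2, 3, 8}:
n :  0  1  2  3  4  5  6  7  8  9 10 11 12 13 14 15 16 17 18
G :  0  0  1  1  2  0  0  1  1  2  0  0  1  1  2  0  0  1  1
G_B(18) = 1.
Combined Grundy value = 0 ⊕ 1 = 1.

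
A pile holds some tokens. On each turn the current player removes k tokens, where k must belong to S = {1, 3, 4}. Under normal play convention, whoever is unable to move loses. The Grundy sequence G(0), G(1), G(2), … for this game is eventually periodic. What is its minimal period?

7

n :  0  1  2  3  4  5  6  7  8  9 10 11 12 13 14 15
G :  0  1  0  1  2  3  2  0  1  0  1  2  3  2  0  1
G(n+7) = G(n) holds for n = 0,…,3 (a full window of length max(S) = 4), so the sequence is purely periodic with period 7.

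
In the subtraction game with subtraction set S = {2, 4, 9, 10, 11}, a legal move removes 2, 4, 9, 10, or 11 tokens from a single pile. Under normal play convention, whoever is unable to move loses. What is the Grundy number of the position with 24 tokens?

2

n :  0  1  2  3  4  5  6  7  8  9 10 11 12 13 14 15 16 17 18 19 20 21 22 23 24
G :  0  0  1  1  2  2  0  0  1  1  2  2  3  0  0  1  1  2  2  0  0  1  1  2  2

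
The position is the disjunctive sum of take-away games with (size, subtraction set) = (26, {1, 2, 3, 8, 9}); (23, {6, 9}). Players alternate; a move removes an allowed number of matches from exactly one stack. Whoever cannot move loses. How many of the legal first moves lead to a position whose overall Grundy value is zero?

Stack A, S = {1, 2, 3, 8, 9}:
n :  0  1  2  3  4  5  6  7  8  9 10 11 12 13 14 15 16 17 18 19 20 21 22 23 24 25 26
G :  0  1  2  3  0  1  2  3  4  5  0  1  2  3  0  1  2  3  4  5  0  1  2  3  0  1  2
G_A(26) = 2.
Stack B, S = {6, 9}:
G(0) = 0
G(1) = mex{} = 0
G(2) = mex{} = 0
G(3) = mex{} = 0
G(4) = mex{} = 0
G(5) = mex{} = 0
G(6) = mex{0} = 1
G(7) = mex{0} = 1
G(8) = mex{0} = 1
G(9) = mex{0,0} = 1
G(10) = mex{0,0} = 1
G(11) = mex{0,0} = 1
G(12) = mex{1,0} = 2
G(13) = mex{1,0} = 2
G(14) = mex{1,0} = 2
G(15) = mex{1,1} = 0
G(16) = mex{1,1} = 0
G(17) = mex{1,1} = 0
G(18) = mex{2,1} = 0
G(19) = mex{2,1} = 0
G(20) = mex{2,1} = 0
G(21) = mex{0,2} = 1
G(22) = mex{0,2} = 1
G(23) = mex{0,2} = 1
G_B(23) = 1.
Combined Grundy value = 2 ⊕ 1 = 3.
A winning move leaves total XOR = 0, i.e. changes one component's Grundy value g to g ⊕ X where X is the current total.
Stack A: need g' = 2⊕3 = 1. Options: 26−1→G=1, 26−2→G=0, 26−3→G=3, 26−8→G=4, 26−9→G=3. Hits: 1.
Stack B: need g' = 1⊕3 = 2. Options: 23−6→G=0, 23−9→G=2. Hits: 1.

2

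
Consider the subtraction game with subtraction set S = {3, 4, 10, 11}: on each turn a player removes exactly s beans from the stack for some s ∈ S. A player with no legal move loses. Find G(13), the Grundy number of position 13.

2

G(0) = 0
G(1) = mex{} = 0
G(2) = mex{} = 0
G(3) = mex{0} = 1
G(4) = mex{0,0} = 1
G(5) = mex{0,0} = 1
G(6) = mex{1,0} = 2
G(7) = mex{1,1} = 0
G(8) = mex{1,1} = 0
G(9) = mex{2,1} = 0
G(10) = mex{0,2,0} = 1
G(11) = mex{0,0,0,0} = 1
G(12) = mex{0,0,0,0} = 1
G(13) = mex{1,0,1,0} = 2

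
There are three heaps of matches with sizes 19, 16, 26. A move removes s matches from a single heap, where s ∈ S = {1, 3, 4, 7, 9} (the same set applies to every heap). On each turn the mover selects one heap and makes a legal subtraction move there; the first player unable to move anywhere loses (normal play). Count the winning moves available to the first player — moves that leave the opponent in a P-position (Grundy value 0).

7

All heaps use S = {1, 3, 4, 7, 9}:
G(0) = 0
G(1) = mex{0} = 1
G(2) = mex{1} = 0
G(3) = mex{0,0} = 1
G(4) = mex{1,1,0} = 2
G(5) = mex{2,0,1} = 3
G(6) = mex{3,1,0} = 2
G(7) = mex{2,2,1,0} = 3
G(8) = mex{3,3,2,1} = 0
G(9) = mex{0,2,3,0,0} = 1
G(10) = mex{1,3,2,1,1} = 0
G(11) = mex{0,0,3,2,0} = 1
G(12) = mex{1,1,0,3,1} = 2
G(13) = mex{2,0,1,2,2} = 3
G(14) = mex{3,1,0,3,3} = 2
G(15) = mex{2,2,1,0,2} = 3
G(16) = mex{3,3,2,1,3} = 0
G(17) = mex{0,2,3,0,0} = 1
G(18) = mex{1,3,2,1,1} = 0
G(19) = mex{0,0,3,2,0} = 1
G(20) = mex{1,1,0,3,1} = 2
G(21) = mex{2,0,1,2,2} = 3
G(22) = mex{3,1,0,3,3} = 2
G(23) = mex{2,2,1,0,2} = 3
G(24) = mex{3,3,2,1,3} = 0
G(25) = mex{0,2,3,0,0} = 1
G(26) = mex{1,3,2,1,1} = 0
Heap A: G(19) = 1.
Heap B: G(16) = 0.
Heap C: G(26) = 0.
Combined Grundy value = 1 ⊕ 0 ⊕ 0 = 1.
A winning move leaves total XOR = 0, i.e. changes one component's Grundy value g to g ⊕ X where X is the current total.
Heap A: need g' = 1⊕1 = 0. Options: 19−1→G=0, 19−3→G=0, 19−4→G=3, 19−7→G=2, 19−9→G=0. Hits: 3.
Heap B: need g' = 0⊕1 = 1. Options: 16−1→G=3, 16−3→G=3, 16−4→G=2, 16−7→G=1, 16−9→G=3. Hits: 1.
Heap C: need g' = 0⊕1 = 1. Options: 26−1→G=1, 26−3→G=3, 26−4→G=2, 26−7→G=1, 26−9→G=1. Hits: 3.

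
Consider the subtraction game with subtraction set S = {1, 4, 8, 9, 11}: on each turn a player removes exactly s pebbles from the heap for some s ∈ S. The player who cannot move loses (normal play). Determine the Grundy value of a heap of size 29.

G(0) = 0
G(1) = mex{0} = 1
G(2) = mex{1} = 0
G(3) = mex{0} = 1
G(4) = mex{1,0} = 2
G(5) = mex{2,1} = 0
G(6) = mex{0,0} = 1
G(7) = mex{1,1} = 0
G(8) = mex{0,2,0} = 1
G(9) = mex{1,0,1,0} = 2
G(10) = mex{2,1,0,1} = 3
G(11) = mex{3,0,1,0,0} = 2
G(12) = mex{2,1,2,1,1} = 0
G(13) = mex{0,2,0,2,0} = 1
G(14) = mex{1,3,1,0,1} = 2
G(15) = mex{2,2,0,1,2} = 3
G(16) = mex{3,0,1,0,0} = 2
G(17) = mex{2,1,2,1,1} = 0
G(18) = mex{0,2,3,2,0} = 1
G(19) = mex{1,3,2,3,1} = 0
G(20) = mex{0,2,0,2,2} = 1
G(21) = mex{1,0,1,0,3} = 2
G(22) = mex{2,1,2,1,2} = 0
G(23) = mex{0,0,3,2,0} = 1
G(24) = mex{1,1,2,3,1} = 0
G(25) = mex{0,2,0,2,2} = 1
G(26) = mex{1,0,1,0,3} = 2
G(27) = mex{2,1,0,1,2} = 3
G(28) = mex{3,0,1,0,0} = 2
G(29) = mex{2,1,2,1,1} = 0

0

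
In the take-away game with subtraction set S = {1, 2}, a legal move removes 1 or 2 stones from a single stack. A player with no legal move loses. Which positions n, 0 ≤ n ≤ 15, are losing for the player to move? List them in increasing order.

0, 3, 6, 9, 12, 15

G(0) = 0
G(1) = mex{0} = 1
G(2) = mex{1,0} = 2
G(3) = mex{2,1} = 0
G(4) = mex{0,2} = 1
G(5) = mex{1,0} = 2
G(6) = mex{2,1} = 0
G(7) = mex{0,2} = 1
G(8) = mex{1,0} = 2
G(9) = mex{2,1} = 0
G(10) = mex{0,2} = 1
G(11) = mex{1,0} = 2
G(12) = mex{2,1} = 0
G(13) = mex{0,2} = 1
G(14) = mex{1,0} = 2
G(15) = mex{2,1} = 0
P-positions are exactly the n with G(n) = 0.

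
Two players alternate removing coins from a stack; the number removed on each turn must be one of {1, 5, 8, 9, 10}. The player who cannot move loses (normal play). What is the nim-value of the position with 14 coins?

2

G(0) = 0
G(1) = mex{0} = 1
G(2) = mex{1} = 0
G(3) = mex{0} = 1
G(4) = mex{1} = 0
G(5) = mex{0,0} = 1
G(6) = mex{1,1} = 0
G(7) = mex{0,0} = 1
G(8) = mex{1,1,0} = 2
G(9) = mex{2,0,1,0} = 3
G(10) = mex{3,1,0,1,0} = 2
G(11) = mex{2,0,1,0,1} = 3
G(12) = mex{3,1,0,1,0} = 2
G(13) = mex{2,2,1,0,1} = 3
G(14) = mex{3,3,0,1,0} = 2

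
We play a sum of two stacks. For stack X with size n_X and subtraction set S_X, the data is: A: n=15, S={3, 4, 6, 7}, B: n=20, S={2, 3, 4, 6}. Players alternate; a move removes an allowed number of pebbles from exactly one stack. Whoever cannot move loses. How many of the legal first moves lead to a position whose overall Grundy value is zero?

Stack A, S = {3, 4, 6, 7}:
G(0) = 0
G(1) = mex{} = 0
G(2) = mex{} = 0
G(3) = mex{0} = 1
G(4) = mex{0,0} = 1
G(5) = mex{0,0} = 1
G(6) = mex{1,0,0} = 2
G(7) = mex{1,1,0,0} = 2
G(8) = mex{1,1,0,0} = 2
G(9) = mex{2,1,1,0} = 3
G(10) = mex{2,2,1,1} = 0
G(11) = mex{2,2,1,1} = 0
G(12) = mex{3,2,2,1} = 0
G(13) = mex{0,3,2,2} = 1
G(14) = mex{0,0,2,2} = 1
G(15) = mex{0,0,3,2} = 1
G_A(15) = 1.
Stack B, S = {2, 3, 4, 6}:
n :  0  1  2  3  4  5  6  7  8  9 10 11 12 13 14 15 16 17 18 19 20
G :  0  0  1  1  2  2  3  3  0  0  1  1  2  2  3  3  0  0  1  1  2
G_B(20) = 2.
Combined Grundy value = 1 ⊕ 2 = 3.
A winning move leaves total XOR = 0, i.e. changes one component's Grundy value g to g ⊕ X where X is the current total.
Stack A: need g' = 1⊕3 = 2. Options: 15−3→G=0, 15−4→G=0, 15−6→G=3, 15−7→G=2. Hits: 1.
Stack B: need g' = 2⊕3 = 1. Options: 20−2→G=1, 20−3→G=0, 20−4→G=0, 20−6→G=3. Hits: 1.

2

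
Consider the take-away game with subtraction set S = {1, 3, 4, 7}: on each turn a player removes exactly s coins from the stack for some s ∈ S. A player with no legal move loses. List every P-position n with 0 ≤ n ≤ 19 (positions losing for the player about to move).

G(0) = 0
G(1) = mex{0} = 1
G(2) = mex{1} = 0
G(3) = mex{0,0} = 1
G(4) = mex{1,1,0} = 2
G(5) = mex{2,0,1} = 3
G(6) = mex{3,1,0} = 2
G(7) = mex{2,2,1,0} = 3
G(8) = mex{3,3,2,1} = 0
G(9) = mex{0,2,3,0} = 1
G(10) = mex{1,3,2,1} = 0
G(11) = mex{0,0,3,2} = 1
G(12) = mex{1,1,0,3} = 2
G(13) = mex{2,0,1,2} = 3
G(14) = mex{3,1,0,3} = 2
G(15) = mex{2,2,1,0} = 3
G(16) = mex{3,3,2,1} = 0
G(17) = mex{0,2,3,0} = 1
G(18) = mex{1,3,2,1} = 0
G(19) = mex{0,0,3,2} = 1
P-positions are exactly the n with G(n) = 0.

0, 2, 8, 10, 16, 18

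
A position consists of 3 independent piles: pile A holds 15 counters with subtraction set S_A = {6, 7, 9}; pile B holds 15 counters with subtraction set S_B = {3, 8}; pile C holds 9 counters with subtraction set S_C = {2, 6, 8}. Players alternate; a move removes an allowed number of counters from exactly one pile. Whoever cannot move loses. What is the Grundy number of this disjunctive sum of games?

Pile A, S = {6, 7, 9}:
n :  0  1  2  3  4  5  6  7  8  9 10 11 12 13 14 15
G :  0  0  0  0  0  0  1  1  1  1  1  1  2  2  2  0
G_A(15) = 0.
Pile B, S = {3, 8}:
n :  0  1  2  3  4  5  6  7  8  9 10 11 12 13 14 15
G :  0  0  0  1  1  1  0  0  2  1  1  0  0  0  1  1
G_B(15) = 1.
Pile C, S = {2, 6, 8}:
n : 0 1 2 3 4 5 6 7 8 9
G : 0 0 1 1 0 0 1 1 2 2
G_C(9) = 2.
Combined Grundy value = 0 ⊕ 1 ⊕ 2 = 3.

3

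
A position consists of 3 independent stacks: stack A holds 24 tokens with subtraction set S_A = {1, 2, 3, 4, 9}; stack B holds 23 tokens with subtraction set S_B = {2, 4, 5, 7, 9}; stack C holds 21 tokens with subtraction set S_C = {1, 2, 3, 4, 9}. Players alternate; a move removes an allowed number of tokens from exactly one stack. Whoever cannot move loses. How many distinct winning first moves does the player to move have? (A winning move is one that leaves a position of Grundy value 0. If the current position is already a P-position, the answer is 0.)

3

Stack A, S = {1, 2, 3, 4, 9}:
G(0) = 0
G(1) = mex{0} = 1
G(2) = mex{1,0} = 2
G(3) = mex{2,1,0} = 3
G(4) = mex{3,2,1,0} = 4
G(5) = mex{4,3,2,1} = 0
G(6) = mex{0,4,3,2} = 1
G(7) = mex{1,0,4,3} = 2
G(8) = mex{2,1,0,4} = 3
G(9) = mex{3,2,1,0,0} = 4
G(10) = mex{4,3,2,1,1} = 0
G(11) = mex{0,4,3,2,2} = 1
G(12) = mex{1,0,4,3,3} = 2
G(13) = mex{2,1,0,4,4} = 3
G(14) = mex{3,2,1,0,0} = 4
G(15) = mex{4,3,2,1,1} = 0
G(16) = mex{0,4,3,2,2} = 1
G(17) = mex{1,0,4,3,3} = 2
G(18) = mex{2,1,0,4,4} = 3
G(19) = mex{3,2,1,0,0} = 4
G(20) = mex{4,3,2,1,1} = 0
G(21) = mex{0,4,3,2,2} = 1
G(22) = mex{1,0,4,3,3} = 2
G(23) = mex{2,1,0,4,4} = 3
G(24) = mex{3,2,1,0,0} = 4
G_A(24) = 4.
Stack B, S = {2, 4, 5, 7, 9}:
n :  0  1  2  3  4  5  6  7  8  9 10 11 12 13 14 15 16 17 18 19 20 21 22 23
G :  0  0  1  1  2  2  3  3  4  4  5  0  0  1  1  2  2  3  3  4  4  5  0  0
G_B(23) = 0.
Stack C, S = {1, 2, 3, 4, 9}:
n :  0  1  2  3  4  5  6  7  8  9 10 11 12 13 14 15 16 17 18 19 20 21
G :  0  1  2  3  4  0  1  2  3  4  0  1  2  3  4  0  1  2  3  4  0  1
G_C(21) = 1.
Combined Grundy value = 4 ⊕ 0 ⊕ 1 = 5.
A winning move leaves total XOR = 0, i.e. changes one component's Grundy value g to g ⊕ X where X is the current total.
Stack A: need g' = 4⊕5 = 1. Options: 24−1→G=3, 24−2→G=2, 24−3→G=1, 24−4→G=0, 24−9→G=0. Hits: 1.
Stack B: need g' = 0⊕5 = 5. Options: 23−2→G=5, 23−4→G=4, 23−5→G=3, 23−7→G=2, 23−9→G=1. Hits: 1.
Stack C: need g' = 1⊕5 = 4. Options: 21−1→G=0, 21−2→G=4, 21−3→G=3, 21−4→G=2, 21−9→G=2. Hits: 1.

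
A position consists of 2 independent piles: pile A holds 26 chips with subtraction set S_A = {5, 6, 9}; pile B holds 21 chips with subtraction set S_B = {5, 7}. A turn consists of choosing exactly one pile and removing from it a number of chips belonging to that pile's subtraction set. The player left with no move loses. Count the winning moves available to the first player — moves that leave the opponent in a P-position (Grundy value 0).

Pile A, S = {5, 6, 9}:
G(0) = 0
G(1) = mex{} = 0
G(2) = mex{} = 0
G(3) = mex{} = 0
G(4) = mex{} = 0
G(5) = mex{0} = 1
G(6) = mex{0,0} = 1
G(7) = mex{0,0} = 1
G(8) = mex{0,0} = 1
G(9) = mex{0,0,0} = 1
G(10) = mex{1,0,0} = 2
G(11) = mex{1,1,0} = 2
G(12) = mex{1,1,0} = 2
G(13) = mex{1,1,0} = 2
G(14) = mex{1,1,1} = 0
G(15) = mex{2,1,1} = 0
G(16) = mex{2,2,1} = 0
G(17) = mex{2,2,1} = 0
G(18) = mex{2,2,1} = 0
G(19) = mex{0,2,2} = 1
G(20) = mex{0,0,2} = 1
G(21) = mex{0,0,2} = 1
G(22) = mex{0,0,2} = 1
G(23) = mex{0,0,0} = 1
G(24) = mex{1,0,0} = 2
G(25) = mex{1,1,0} = 2
G(26) = mex{1,1,0} = 2
G_A(26) = 2.
Pile B, S = {5, 7}:
n :  0  1  2  3  4  5  6  7  8  9 10 11 12 13 14 15 16 17 18 19 20 21
G :  0  0  0  0  0  1  1  1  1  1  2  2  0  0  0  0  0  1  1  1  1  1
G_B(21) = 1.
Combined Grundy value = 2 ⊕ 1 = 3.
A winning move leaves total XOR = 0, i.e. changes one component's Grundy value g to g ⊕ X where X is the current total.
Pile A: need g' = 2⊕3 = 1. Options: 26−5→G=1, 26−6→G=1, 26−9→G=0. Hits: 2.
Pile B: need g' = 1⊕3 = 2. Options: 21−5→G=0, 21−7→G=0. Hits: 0.

2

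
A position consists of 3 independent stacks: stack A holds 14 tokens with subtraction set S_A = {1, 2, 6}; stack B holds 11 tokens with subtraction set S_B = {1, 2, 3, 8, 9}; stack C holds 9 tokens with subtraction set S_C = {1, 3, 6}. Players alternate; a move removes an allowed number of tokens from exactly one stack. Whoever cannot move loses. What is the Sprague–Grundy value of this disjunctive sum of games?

1

Stack A, S = {1, 2, 6}:
n :  0  1  2  3  4  5  6  7  8  9 10 11 12 13 14
G :  0  1  2  0  1  2  3  0  1  2  0  1  2  3  0
G_A(14) = 0.
Stack B, S = {1, 2, 3, 8, 9}:
n :  0  1  2  3  4  5  6  7  8  9 10 11
G :  0  1  2  3  0  1  2  3  4  5  0  1
G_B(11) = 1.
Stack C, S = {1, 3, 6}:
n : 0 1 2 3 4 5 6 7 8 9
G : 0 1 0 1 0 1 2 3 2 0
G_C(9) = 0.
Combined Grundy value = 0 ⊕ 1 ⊕ 0 = 1.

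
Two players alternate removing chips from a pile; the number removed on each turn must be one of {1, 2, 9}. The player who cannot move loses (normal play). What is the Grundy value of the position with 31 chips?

1

n :  0  1  2  3  4  5  6  7  8  9 10 11 12 13 14 15 16 17 18 19 20 21 22 23 24 25 26 27 28 29 30 31
G :  0  1  2  0  1  2  0  1  2  3  0  1  2  0  1  2  0  1  2  3  0  1  2  0  1  2  0  1  2  3  0  1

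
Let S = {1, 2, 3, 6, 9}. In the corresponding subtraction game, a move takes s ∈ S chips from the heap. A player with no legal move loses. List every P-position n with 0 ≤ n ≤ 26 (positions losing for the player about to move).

G(0) = 0
G(1) = mex{0} = 1
G(2) = mex{1,0} = 2
G(3) = mex{2,1,0} = 3
G(4) = mex{3,2,1} = 0
G(5) = mex{0,3,2} = 1
G(6) = mex{1,0,3,0} = 2
G(7) = mex{2,1,0,1} = 3
G(8) = mex{3,2,1,2} = 0
G(9) = mex{0,3,2,3,0} = 1
G(10) = mex{1,0,3,0,1} = 2
G(11) = mex{2,1,0,1,2} = 3
G(12) = mex{3,2,1,2,3} = 0
G(13) = mex{0,3,2,3,0} = 1
G(14) = mex{1,0,3,0,1} = 2
G(15) = mex{2,1,0,1,2} = 3
G(16) = mex{3,2,1,2,3} = 0
G(17) = mex{0,3,2,3,0} = 1
G(18) = mex{1,0,3,0,1} = 2
G(19) = mex{2,1,0,1,2} = 3
G(20) = mex{3,2,1,2,3} = 0
G(21) = mex{0,3,2,3,0} = 1
G(22) = mex{1,0,3,0,1} = 2
G(23) = mex{2,1,0,1,2} = 3
G(24) = mex{3,2,1,2,3} = 0
G(25) = mex{0,3,2,3,0} = 1
G(26) = mex{1,0,3,0,1} = 2
P-positions are exactly the n with G(n) = 0.

0, 4, 8, 12, 16, 20, 24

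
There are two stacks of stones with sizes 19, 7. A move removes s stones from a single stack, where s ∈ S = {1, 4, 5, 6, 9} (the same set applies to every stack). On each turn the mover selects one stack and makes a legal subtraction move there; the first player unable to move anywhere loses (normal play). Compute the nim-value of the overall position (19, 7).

6

All stacks use S = {1, 4, 5, 6, 9}:
n :  0  1  2  3  4  5  6  7  8  9 10 11 12 13 14 15 16 17 18 19
G :  0  1  0  1  2  3  2  3  4  5  0  1  0  1  2  3  2  3  4  5
Stack A: G(19) = 5.
Stack B: G(7) = 3.
Combined Grundy value = 5 ⊕ 3 = 6.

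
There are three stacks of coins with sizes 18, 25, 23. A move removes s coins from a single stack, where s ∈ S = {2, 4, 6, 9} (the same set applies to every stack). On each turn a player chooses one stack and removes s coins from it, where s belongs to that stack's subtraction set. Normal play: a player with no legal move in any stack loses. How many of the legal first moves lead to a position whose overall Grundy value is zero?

All stacks use S = {2, 4, 6, 9}:
G(0) = 0
G(1) = mex{} = 0
G(2) = mex{0} = 1
G(3) = mex{0} = 1
G(4) = mex{1,0} = 2
G(5) = mex{1,0} = 2
G(6) = mex{2,1,0} = 3
G(7) = mex{2,1,0} = 3
G(8) = mex{3,2,1} = 0
G(9) = mex{3,2,1,0} = 4
G(10) = mex{0,3,2,0} = 1
G(11) = mex{4,3,2,1} = 0
G(12) = mex{1,0,3,1} = 2
G(13) = mex{0,4,3,2} = 1
G(14) = mex{2,1,0,2} = 3
G(15) = mex{1,0,4,3} = 2
G(16) = mex{3,2,1,3} = 0
G(17) = mex{2,1,0,0} = 3
G(18) = mex{0,3,2,4} = 1
G(19) = mex{3,2,1,1} = 0
G(20) = mex{1,0,3,0} = 2
G(21) = mex{0,3,2,2} = 1
G(22) = mex{2,1,0,1} = 3
G(23) = mex{1,0,3,3} = 2
G(24) = mex{3,2,1,2} = 0
G(25) = mex{2,1,0,0} = 3
Stack A: G(18) = 1.
Stack B: G(25) = 3.
Stack C: G(23) = 2.
Combined Grundy value = 1 ⊕ 3 ⊕ 2 = 0.
A winning move leaves total XOR = 0, i.e. changes one component's Grundy value g to g ⊕ X where X is the current total.
Stack A: target g' = 1⊕0 = 1, but every legal move changes the Grundy value (mex property), so 0 moves.
Stack B: target g' = 3⊕0 = 3, but every legal move changes the Grundy value (mex property), so 0 moves.
Stack C: target g' = 2⊕0 = 2, but every legal move changes the Grundy value (mex property), so 0 moves.

0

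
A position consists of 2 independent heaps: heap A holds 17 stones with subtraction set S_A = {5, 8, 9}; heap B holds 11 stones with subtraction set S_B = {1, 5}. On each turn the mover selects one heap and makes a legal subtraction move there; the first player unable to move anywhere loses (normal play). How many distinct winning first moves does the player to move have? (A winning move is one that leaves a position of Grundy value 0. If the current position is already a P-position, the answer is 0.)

Heap A, S = {5, 8, 9}:
G(0) = 0
G(1) = mex{} = 0
G(2) = mex{} = 0
G(3) = mex{} = 0
G(4) = mex{} = 0
G(5) = mex{0} = 1
G(6) = mex{0} = 1
G(7) = mex{0} = 1
G(8) = mex{0,0} = 1
G(9) = mex{0,0,0} = 1
G(10) = mex{1,0,0} = 2
G(11) = mex{1,0,0} = 2
G(12) = mex{1,0,0} = 2
G(13) = mex{1,1,0} = 2
G(14) = mex{1,1,1} = 0
G(15) = mex{2,1,1} = 0
G(16) = mex{2,1,1} = 0
G(17) = mex{2,1,1} = 0
G_A(17) = 0.
Heap B, S = {1, 5}:
n :  0  1  2  3  4  5  6  7  8  9 10 11
G :  0  1  0  1  0  1  0  1  0  1  0  1
G_B(11) = 1.
Combined Grundy value = 0 ⊕ 1 = 1.
A winning move leaves total XOR = 0, i.e. changes one component's Grundy value g to g ⊕ X where X is the current total.
Heap A: need g' = 0⊕1 = 1. Options: 17−5→G=2, 17−8→G=1, 17−9→G=1. Hits: 2.
Heap B: need g' = 1⊕1 = 0. Options: 11−1→G=0, 11−5→G=0. Hits: 2.

4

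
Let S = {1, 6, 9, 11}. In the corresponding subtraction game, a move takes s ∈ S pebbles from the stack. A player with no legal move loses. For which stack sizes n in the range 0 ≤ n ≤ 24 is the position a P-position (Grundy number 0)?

0, 2, 4, 7, 12, 14, 17, 19, 22, 24

G(0) = 0
G(1) = mex{0} = 1
G(2) = mex{1} = 0
G(3) = mex{0} = 1
G(4) = mex{1} = 0
G(5) = mex{0} = 1
G(6) = mex{1,0} = 2
G(7) = mex{2,1} = 0
G(8) = mex{0,0} = 1
G(9) = mex{1,1,0} = 2
G(10) = mex{2,0,1} = 3
G(11) = mex{3,1,0,0} = 2
G(12) = mex{2,2,1,1} = 0
G(13) = mex{0,0,0,0} = 1
G(14) = mex{1,1,1,1} = 0
G(15) = mex{0,2,2,0} = 1
G(16) = mex{1,3,0,1} = 2
G(17) = mex{2,2,1,2} = 0
G(18) = mex{0,0,2,0} = 1
G(19) = mex{1,1,3,1} = 0
G(20) = mex{0,0,2,2} = 1
G(21) = mex{1,1,0,3} = 2
G(22) = mex{2,2,1,2} = 0
G(23) = mex{0,0,0,0} = 1
G(24) = mex{1,1,1,1} = 0
P-positions are exactly the n with G(n) = 0.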